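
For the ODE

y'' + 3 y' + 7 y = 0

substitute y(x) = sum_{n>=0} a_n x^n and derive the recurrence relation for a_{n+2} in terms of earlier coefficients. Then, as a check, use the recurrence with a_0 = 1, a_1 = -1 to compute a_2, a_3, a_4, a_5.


Substitute y = sum_n a_n x^n.
y''(x) has coefficient (n+2)(n+1) a_{n+2} at x^n;
3 y'(x) has coefficient 3 (n+1) a_{n+1} at x^n;
7 y(x) has coefficient 7 a_n at x^n.
Matching x^n: (n+2)(n+1) a_{n+2} + 3 (n+1) a_{n+1} + 7 a_n = 0.
Thus a_{n+2} = [-3 (n+1) a_{n+1} - 7 a_n] / ((n+1)(n+2)).

Check with a_0 = 1, a_1 = -1 (apply the recurrence for n = 0, 1, 2, 3): a_0 = 1, a_1 = -1, a_2 = -2, a_3 = 19/6, a_4 = -29/24, a_5 = -23/60.

a_(n+2) = [-3 (n+1) a_(n+1) - 7 a_n] / ((n+1)(n+2)); check: a_0 = 1, a_1 = -1, a_2 = -2, a_3 = 19/6, a_4 = -29/24, a_5 = -23/60


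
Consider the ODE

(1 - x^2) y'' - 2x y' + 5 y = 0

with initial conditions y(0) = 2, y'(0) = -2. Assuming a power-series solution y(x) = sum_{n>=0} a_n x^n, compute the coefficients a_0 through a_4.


Ansatz: y(x) = sum_{n>=0} a_n x^n, so y'(x) = sum_{n>=1} n a_n x^(n-1) and y''(x) = sum_{n>=2} n(n-1) a_n x^(n-2).
Substitute into P(x) y'' + Q(x) y' + R(x) y = 0 with P(x) = 1 - x^2, Q(x) = -2x, R(x) = 5, and match powers of x.
Initial conditions: a_0 = 2, a_1 = -2.
Setting the coefficient of each power of x to zero and solving order by order (substituting the coefficients already found):
  x^0: 2 a_2 + 5 a_0 = 0  ->  2 a_2 = -5 a_0 = -10  ->  a_2 = -5
  x^1: 6 a_3 + 3 a_1 = 0  ->  6 a_3 = -3 a_1 = 6  ->  a_3 = 1
  x^2: 12 a_4 - a_2 = 0  ->  12 a_4 = a_2 = -5  ->  a_4 = -5/12
Truncated series: y(x) = 2 - 2 x - 5 x^2 + x^3 - (5/12) x^4 + O(x^5).

a_0 = 2; a_1 = -2; a_2 = -5; a_3 = 1; a_4 = -5/12


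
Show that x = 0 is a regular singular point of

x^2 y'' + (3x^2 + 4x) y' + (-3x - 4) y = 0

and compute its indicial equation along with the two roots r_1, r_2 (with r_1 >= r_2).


Divide by x^2 to reach normal form y'' + P_1(x) y' + P_2(x) y = 0 with P_1(x) = 3 + 4/x and P_2(x) = -3/x - 4/x^2.
x = 0 is a singular point because the y'-coefficient 3 + 4/x has a pole at x = 0 and the y-coefficient -3/x - 4/x^2 has a pole at x = 0.
It is a regular singular point because x P_1(x) = p(x) = 3x + 4 and x^2 P_2(x) = q(x) = -3x - 4 are polynomials, hence analytic at x = 0.
p(0) = 4,  q(0) = -4.
Indicial equation: r(r-1) + p(0) r + q(0) = 0, i.e. r^2 + (p(0) - 1) r + q(0) = 0, i.e. r^2 + 3 r - 4 = 0.
Discriminant: (3)^2 - 4(-4) = 25, so r = (-3 ± 5)/2.
Solving: r_1 = 1, r_2 = -4.

indicial: r^2 + 3 r - 4 = 0; roots r_1 = 1, r_2 = -4


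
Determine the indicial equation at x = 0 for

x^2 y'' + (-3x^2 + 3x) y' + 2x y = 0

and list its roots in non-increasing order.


Divide by x^2 to reach normal form y'' + P_1(x) y' + P_2(x) y = 0 with P_1(x) = -3 + 3/x and P_2(x) = 2/x.
x = 0 is a singular point because the y'-coefficient -3 + 3/x has a pole at x = 0 and the y-coefficient 2/x has a pole at x = 0.
It is a regular singular point because x P_1(x) = p(x) = 3 - 3x and x^2 P_2(x) = q(x) = 2x are polynomials, hence analytic at x = 0.
p(0) = 3,  q(0) = 0.
Indicial equation: r(r-1) + p(0) r + q(0) = 0, i.e. r^2 + (p(0) - 1) r + q(0) = 0, i.e. r^2 + 2 r = 0.
Discriminant: (2)^2 - 4(0) = 4, so r = (-2 ± 2)/2.
Solving: r_1 = 0, r_2 = -2.

indicial: r^2 + 2 r = 0; roots r_1 = 0, r_2 = -2


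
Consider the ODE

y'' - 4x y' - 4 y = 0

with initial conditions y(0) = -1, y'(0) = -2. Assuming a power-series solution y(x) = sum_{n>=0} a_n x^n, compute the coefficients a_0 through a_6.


Ansatz: y(x) = sum_{n>=0} a_n x^n, so y'(x) = sum_{n>=1} n a_n x^(n-1) and y''(x) = sum_{n>=2} n(n-1) a_n x^(n-2).
Substitute into P(x) y'' + Q(x) y' + R(x) y = 0 with P(x) = 1, Q(x) = -4x, R(x) = -4, and match powers of x.
Initial conditions: a_0 = -1, a_1 = -2.
Setting the coefficient of each power of x to zero and solving order by order (substituting the coefficients already found):
  x^0: 2 a_2 - 4 a_0 = 0  ->  2 a_2 = 4 a_0 = -4  ->  a_2 = -2
  x^1: 6 a_3 - 8 a_1 = 0  ->  6 a_3 = 8 a_1 = -16  ->  a_3 = -8/3
  x^2: 12 a_4 - 12 a_2 = 0  ->  12 a_4 = 12 a_2 = -24  ->  a_4 = -2
  x^3: 20 a_5 - 16 a_3 = 0  ->  20 a_5 = 16 a_3 = -128/3  ->  a_5 = -32/15
  x^4: 30 a_6 - 20 a_4 = 0  ->  30 a_6 = 20 a_4 = -40  ->  a_6 = -4/3
Truncated series: y(x) = -1 - 2 x - 2 x^2 - (8/3) x^3 - 2 x^4 - (32/15) x^5 - (4/3) x^6 + O(x^7).

a_0 = -1; a_1 = -2; a_2 = -2; a_3 = -8/3; a_4 = -2; a_5 = -32/15; a_6 = -4/3


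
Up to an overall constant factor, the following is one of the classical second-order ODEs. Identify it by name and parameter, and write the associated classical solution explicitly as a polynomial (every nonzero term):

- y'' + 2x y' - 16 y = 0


All three coefficients share the factor -1; dividing through by -1 gives  y'' - 2x y' + 16 y = 0.
This matches the Hermite equation y'' - 2x y' + 2n y = 0 with 2n = 16, so n = 8; the polynomial solution is H_8(x).
With y = sum_k a_k x^k, matching x^k gives (k+2)(k+1) a_{k+2} = 2(k - n) a_k = 2(k - 8) a_k. The right side vanishes at k = 8, so the series with the parity of 8 terminates at degree 8.
Standard normalization: leading coefficient of H_n is 2^n, so a_8 = 2^8 = 256. Work downward with a_k = (k+1)(k+2) a_{k+2} / (2(k - n)):
  a_6 = (7)(8)(256) / (2(6 - 8)) = 14336/(-4) = -3584
  a_4 = (5)(6)(-3584) / (2(4 - 8)) = -107520/(-8) = 13440
  a_2 = (3)(4)(13440) / (2(2 - 8)) = 161280/(-12) = -13440
  a_0 = (1)(2)(-13440) / (2(0 - 8)) = -26880/(-16) = 1680
Hence H_8(x) = 256 x^8 - 3584 x^6 + 13440 x^4 - 13440 x^2 + 1680.

H_8(x); series = 256 x^8 - 3584 x^6 + 13440 x^4 - 13440 x^2 + 1680


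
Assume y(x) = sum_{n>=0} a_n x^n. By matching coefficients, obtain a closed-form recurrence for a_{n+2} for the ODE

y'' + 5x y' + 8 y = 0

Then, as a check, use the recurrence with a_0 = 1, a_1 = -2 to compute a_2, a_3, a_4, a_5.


Substitute y = sum_n a_n x^n.
y''(x) has coefficient (n+2)(n+1) a_{n+2} at x^n;
5 x y'(x) has coefficient 5 n a_n at x^n (shift);
8 y(x) has coefficient 8 a_n at x^n.
Matching x^n: (n+2)(n+1) a_{n+2} + (5n + 8) a_n = 0.
Thus a_{n+2} = (-5n - 8) / ((n+1)(n+2)) * a_n.

Check with a_0 = 1, a_1 = -2 (apply the recurrence for n = 0, 1, 2, 3): a_0 = 1, a_1 = -2, a_2 = -4, a_3 = 13/3, a_4 = 6, a_5 = -299/60.

a_(n+2) = (-5n - 8) / ((n+1)(n+2)) * a_n; check: a_0 = 1, a_1 = -2, a_2 = -4, a_3 = 13/3, a_4 = 6, a_5 = -299/60


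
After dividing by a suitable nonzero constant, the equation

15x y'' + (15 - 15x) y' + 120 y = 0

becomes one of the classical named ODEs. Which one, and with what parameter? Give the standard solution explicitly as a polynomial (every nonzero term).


All three coefficients share the factor 15; dividing through by 15 gives  x y'' + (1 - x) y' + 8 y = 0.
This matches the Laguerre equation x y'' + (1 - x) y' + n y = 0 with n = 8; the polynomial solution is L_8(x).
With y = sum_k a_k x^k, matching x^k gives (k+1)k a_{k+1} + (k+1) a_{k+1} - k a_k + n a_k = 0, i.e. (k+1)^2 a_{k+1} = (k - n) a_k = (k - 8) a_k. The right side vanishes at k = 8, so the series terminates at degree 8.
Standard normalization L_n(0) = 1 gives a_0 = 1. Work upward with a_{k+1} = (k - 8) a_k / (k+1)^2:
  a_1 = (0 - 8)(1) / 1^2 = -8/1 = -8
  a_2 = (1 - 8)(-8) / 2^2 = 56/4 = 14
  a_3 = (2 - 8)(14) / 3^2 = -84/9 = -28/3
  a_4 = (3 - 8)(-28/3) / 4^2 = (140/3)/16 = 35/12
  a_5 = (4 - 8)(35/12) / 5^2 = (-35/3)/25 = -7/15
  a_6 = (5 - 8)(-7/15) / 6^2 = (7/5)/36 = 7/180
  a_7 = (6 - 8)(7/180) / 7^2 = (-7/90)/49 = -1/630
  a_8 = (7 - 8)(-1/630) / 8^2 = (1/630)/64 = 1/40320
Hence L_8(x) = x^8/40320 - x^7/630 + 7 x^6/180 - 7 x^5/15 + 35 x^4/12 - 28 x^3/3 + 14 x^2 - 8 x + 1.

L_8(x); series = x^8/40320 - x^7/630 + 7 x^6/180 - 7 x^5/15 + 35 x^4/12 - 28 x^3/3 + 14 x^2 - 8 x + 1


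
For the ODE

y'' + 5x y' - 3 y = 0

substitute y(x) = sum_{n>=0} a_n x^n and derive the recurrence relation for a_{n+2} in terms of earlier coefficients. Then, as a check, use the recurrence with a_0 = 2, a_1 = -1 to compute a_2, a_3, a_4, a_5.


Substitute y = sum_n a_n x^n.
y''(x) has coefficient (n+2)(n+1) a_{n+2} at x^n;
5 x y'(x) has coefficient 5 n a_n at x^n (shift);
-3 y(x) has coefficient -3 a_n at x^n.
Matching x^n: (n+2)(n+1) a_{n+2} + (5n - 3) a_n = 0.
Thus a_{n+2} = (-5n + 3) / ((n+1)(n+2)) * a_n.

Check with a_0 = 2, a_1 = -1 (apply the recurrence for n = 0, 1, 2, 3): a_0 = 2, a_1 = -1, a_2 = 3, a_3 = 1/3, a_4 = -7/4, a_5 = -1/5.

a_(n+2) = (-5n + 3) / ((n+1)(n+2)) * a_n; check: a_0 = 2, a_1 = -1, a_2 = 3, a_3 = 1/3, a_4 = -7/4, a_5 = -1/5


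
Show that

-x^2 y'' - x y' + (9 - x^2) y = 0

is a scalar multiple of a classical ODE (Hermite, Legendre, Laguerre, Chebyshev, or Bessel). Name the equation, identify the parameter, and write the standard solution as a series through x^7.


All three coefficients share the factor -1; dividing through by -1 gives  x^2 y'' + x y' + (x^2 - 9) y = 0.
This matches the Bessel equation x^2 y'' + x y' + (x^2 - nu^2) y = 0 with nu^2 = 9, so nu = 3; the solution bounded at x = 0 is J_3(x).
Frobenius at x = 0: indicial roots ±nu; for r = nu the recurrence k(k + 2nu) c_k = -c_{k-2} gives the standard series J_nu(x) = sum_{k>=0} (-1)^k / (k! (k+nu)!) (x/2)^(2k+nu). Evaluate the first 3 terms:
  k = 0: (-1)^0 / (0! * 3! * 2^3) x^3 = 1/(1*6*8) x^3 = (1/48) x^3
  k = 1: (-1)^1 / (1! * 4! * 2^5) x^5 = -1/(1*24*32) x^5 = (-1/768) x^5
  k = 2: (-1)^2 / (2! * 5! * 2^7) x^7 = 1/(2*120*128) x^7 = (1/30720) x^7
Hence J_3(x) = x^7/30720 - x^5/768 + x^3/48 + ....

J_3(x); series = x^7/30720 - x^5/768 + x^3/48


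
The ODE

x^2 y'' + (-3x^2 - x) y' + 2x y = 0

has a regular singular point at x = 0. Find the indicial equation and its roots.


Divide by x^2 to reach normal form y'' + P_1(x) y' + P_2(x) y = 0 with P_1(x) = -3 - 1/x and P_2(x) = 2/x.
x = 0 is a singular point because the y'-coefficient -3 - 1/x has a pole at x = 0 and the y-coefficient 2/x has a pole at x = 0.
It is a regular singular point because x P_1(x) = p(x) = -3x - 1 and x^2 P_2(x) = q(x) = 2x are polynomials, hence analytic at x = 0.
p(0) = -1,  q(0) = 0.
Indicial equation: r(r-1) + p(0) r + q(0) = 0, i.e. r^2 + (p(0) - 1) r + q(0) = 0, i.e. r^2 - 2 r = 0.
Discriminant: (-2)^2 - 4(0) = 4, so r = (2 ± 2)/2.
Solving: r_1 = 2, r_2 = 0.

indicial: r^2 - 2 r = 0; roots r_1 = 2, r_2 = 0


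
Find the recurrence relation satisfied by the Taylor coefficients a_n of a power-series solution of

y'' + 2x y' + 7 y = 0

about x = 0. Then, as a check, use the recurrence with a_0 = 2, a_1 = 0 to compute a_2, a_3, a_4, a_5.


Substitute y = sum_n a_n x^n.
y''(x) has coefficient (n+2)(n+1) a_{n+2} at x^n;
2 x y'(x) has coefficient 2 n a_n at x^n (shift);
7 y(x) has coefficient 7 a_n at x^n.
Matching x^n: (n+2)(n+1) a_{n+2} + (2n + 7) a_n = 0.
Thus a_{n+2} = (-2n - 7) / ((n+1)(n+2)) * a_n.

Check with a_0 = 2, a_1 = 0 (apply the recurrence for n = 0, 1, 2, 3): a_0 = 2, a_1 = 0, a_2 = -7, a_3 = 0, a_4 = 77/12, a_5 = 0.

a_(n+2) = (-2n - 7) / ((n+1)(n+2)) * a_n; check: a_0 = 2, a_1 = 0, a_2 = -7, a_3 = 0, a_4 = 77/12, a_5 = 0


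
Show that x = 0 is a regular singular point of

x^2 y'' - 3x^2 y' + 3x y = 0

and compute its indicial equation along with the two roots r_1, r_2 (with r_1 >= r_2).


Divide by x^2 to reach normal form y'' + P_1(x) y' + P_2(x) y = 0 with P_1(x) = -3 and P_2(x) = 3/x.
x = 0 is a singular point because the y-coefficient 3/x has a pole at x = 0.
It is a regular singular point because x P_1(x) = p(x) = -3x and x^2 P_2(x) = q(x) = 3x are polynomials, hence analytic at x = 0.
p(0) = 0,  q(0) = 0.
Indicial equation: r(r-1) + p(0) r + q(0) = 0, i.e. r^2 + (p(0) - 1) r + q(0) = 0, i.e. r^2 - 1 r = 0.
Discriminant: (-1)^2 - 4(0) = 1, so r = (1 ± 1)/2.
Solving: r_1 = 1, r_2 = 0.

indicial: r^2 - 1 r = 0; roots r_1 = 1, r_2 = 0


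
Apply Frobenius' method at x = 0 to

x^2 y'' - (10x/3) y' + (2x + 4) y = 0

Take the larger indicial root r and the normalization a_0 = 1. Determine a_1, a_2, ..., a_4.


Write in Frobenius form y'' + (p(x)/x) y' + (q(x)/x^2) y = 0:
  p(x) = -10/3,  q(x) = 2x + 4.
Indicial equation: r(r-1) + (-10/3) r + (4) = 0 -> roots r_1 = 3, r_2 = 4/3.
Take r = r_1 = 3. Let y(x) = x^r sum_{n>=0} a_n x^n with a_0 = 1.
Substitute y = x^r sum a_n x^n and match x^{r+n}. The recurrence is
  D(n) a_n + 2 a_{n-1} = 0,  where D(n) = (r+n)(r+n-1) + (-10/3)(r+n) + (4).
  a_n = -2 / D(n) * a_{n-1}.
Since the indicial polynomial factors as (r - r_1)(r - r_2), D(n) = (r_1 + n - r_1)(r_1 + n - r_2) = n(n + 5/3).
Evaluating step by step (a_0 = 1):
  n = 1: D(1) = 1(1 + 5/3) = 8/3; numerator = -2(1) = -2; a_1 = (-2)/(8/3) = -3/4
  n = 2: D(2) = 2(2 + 5/3) = 22/3; numerator = -2(-3/4) = 3/2; a_2 = (3/2)/(22/3) = 9/44
  n = 3: D(3) = 3(3 + 5/3) = 14; numerator = -2(9/44) = -9/22; a_3 = (-9/22)/(14) = -9/308
  n = 4: D(4) = 4(4 + 5/3) = 68/3; numerator = -2(-9/308) = 9/154; a_4 = (9/154)/(68/3) = 27/10472

r = 3; a_0 = 1; a_1 = -3/4; a_2 = 9/44; a_3 = -9/308; a_4 = 27/10472


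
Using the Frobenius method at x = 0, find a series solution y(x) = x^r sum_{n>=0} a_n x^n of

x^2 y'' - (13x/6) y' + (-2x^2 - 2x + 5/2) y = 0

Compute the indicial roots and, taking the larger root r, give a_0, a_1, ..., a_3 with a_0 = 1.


Write in Frobenius form y'' + (p(x)/x) y' + (q(x)/x^2) y = 0:
  p(x) = -13/6,  q(x) = -2x^2 - 2x + 5/2.
Indicial equation: r(r-1) + (-13/6) r + (5/2) = 0 -> roots r_1 = 5/3, r_2 = 3/2.
Take r = r_1 = 5/3. Let y(x) = x^r sum_{n>=0} a_n x^n with a_0 = 1.
Substitute y = x^r sum a_n x^n and match x^{r+n}. The recurrence is
  D(n) a_n - 2 a_{n-1} - 2 a_{n-2} = 0,  where D(n) = (r+n)(r+n-1) + (-13/6)(r+n) + (5/2).
  a_n = [2 a_{n-1} + 2 a_{n-2}] / D(n).
Since the indicial polynomial factors as (r - r_1)(r - r_2), D(n) = (r_1 + n - r_1)(r_1 + n - r_2) = n(n + 1/6).
Evaluating step by step (a_0 = 1):
  n = 1: D(1) = 1(1 + 1/6) = 7/6; numerator = 2(1) = 2; a_1 = (2)/(7/6) = 12/7
  n = 2: D(2) = 2(2 + 1/6) = 13/3; numerator = 2(12/7) + 2(1) = 38/7; a_2 = (38/7)/(13/3) = 114/91
  n = 3: D(3) = 3(3 + 1/6) = 19/2; numerator = 2(114/91) + 2(12/7) = 540/91; a_3 = (540/91)/(19/2) = 1080/1729

r = 5/3; a_0 = 1; a_1 = 12/7; a_2 = 114/91; a_3 = 1080/1729


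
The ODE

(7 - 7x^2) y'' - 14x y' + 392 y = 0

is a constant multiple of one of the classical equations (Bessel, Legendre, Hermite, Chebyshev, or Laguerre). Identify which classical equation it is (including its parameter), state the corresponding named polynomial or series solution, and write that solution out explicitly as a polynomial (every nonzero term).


All three coefficients share the factor 7; dividing through by 7 gives  (1 - x^2) y'' - 2x y' + 56 y = 0.
This matches the Legendre equation (1 - x^2) y'' - 2x y' + n(n+1) y = 0 (note the -2x y' term) with n(n+1) = 56, so n = 7; the polynomial solution is P_7(x).
With y = sum_k a_k x^k, matching x^k gives (k+2)(k+1) a_{k+2} = [k(k+1) - n(n+1)] a_k = (k - 7)(k + 8) a_k. The right side vanishes at k = 7, so the series with the parity of 7 terminates at degree 7.
Standard normalization (P_n(1) = 1): leading coefficient (2n)!/(2^n (n!)^2) = 87178291200/(128*25401600) = 429/16, so a_7 = 429/16. Work downward with a_k = (k+1)(k+2) a_{k+2} / ((k - 7)(k + 8)):
  a_5 = (6)(7)(429/16) / ((5 - 7)(5 + 8)) = (9009/8)/(-26) = -693/16
  a_3 = (4)(5)(-693/16) / ((3 - 7)(3 + 8)) = (-3465/4)/(-44) = 315/16
  a_1 = (2)(3)(315/16) / ((1 - 7)(1 + 8)) = (945/8)/(-54) = -35/16
Hence P_7(x) = 429 x^7/16 - 693 x^5/16 + 315 x^3/16 - 35 x/16.

P_7(x); series = 429 x^7/16 - 693 x^5/16 + 315 x^3/16 - 35 x/16


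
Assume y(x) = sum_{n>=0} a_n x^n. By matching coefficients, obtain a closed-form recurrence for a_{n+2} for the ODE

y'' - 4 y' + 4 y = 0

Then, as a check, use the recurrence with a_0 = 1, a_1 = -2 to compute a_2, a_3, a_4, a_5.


Substitute y = sum_n a_n x^n.
y''(x) has coefficient (n+2)(n+1) a_{n+2} at x^n;
-4 y'(x) has coefficient -4 (n+1) a_{n+1} at x^n;
4 y(x) has coefficient 4 a_n at x^n.
Matching x^n: (n+2)(n+1) a_{n+2} - 4 (n+1) a_{n+1} + 4 a_n = 0.
Thus a_{n+2} = [4 (n+1) a_{n+1} - 4 a_n] / ((n+1)(n+2)).

Check with a_0 = 1, a_1 = -2 (apply the recurrence for n = 0, 1, 2, 3): a_0 = 1, a_1 = -2, a_2 = -6, a_3 = -20/3, a_4 = -14/3, a_5 = -12/5.

a_(n+2) = [4 (n+1) a_(n+1) - 4 a_n] / ((n+1)(n+2)); check: a_0 = 1, a_1 = -2, a_2 = -6, a_3 = -20/3, a_4 = -14/3, a_5 = -12/5


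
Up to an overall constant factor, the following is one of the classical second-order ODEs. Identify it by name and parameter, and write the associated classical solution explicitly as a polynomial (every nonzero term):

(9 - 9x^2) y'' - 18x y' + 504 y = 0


All three coefficients share the factor 9; dividing through by 9 gives  (1 - x^2) y'' - 2x y' + 56 y = 0.
This matches the Legendre equation (1 - x^2) y'' - 2x y' + n(n+1) y = 0 (note the -2x y' term) with n(n+1) = 56, so n = 7; the polynomial solution is P_7(x).
With y = sum_k a_k x^k, matching x^k gives (k+2)(k+1) a_{k+2} = [k(k+1) - n(n+1)] a_k = (k - 7)(k + 8) a_k. The right side vanishes at k = 7, so the series with the parity of 7 terminates at degree 7.
Standard normalization (P_n(1) = 1): leading coefficient (2n)!/(2^n (n!)^2) = 87178291200/(128*25401600) = 429/16, so a_7 = 429/16. Work downward with a_k = (k+1)(k+2) a_{k+2} / ((k - 7)(k + 8)):
  a_5 = (6)(7)(429/16) / ((5 - 7)(5 + 8)) = (9009/8)/(-26) = -693/16
  a_3 = (4)(5)(-693/16) / ((3 - 7)(3 + 8)) = (-3465/4)/(-44) = 315/16
  a_1 = (2)(3)(315/16) / ((1 - 7)(1 + 8)) = (945/8)/(-54) = -35/16
Hence P_7(x) = 429 x^7/16 - 693 x^5/16 + 315 x^3/16 - 35 x/16.

P_7(x); series = 429 x^7/16 - 693 x^5/16 + 315 x^3/16 - 35 x/16


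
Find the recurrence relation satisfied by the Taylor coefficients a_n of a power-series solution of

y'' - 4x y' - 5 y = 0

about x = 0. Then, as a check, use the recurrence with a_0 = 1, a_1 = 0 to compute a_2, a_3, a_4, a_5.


Substitute y = sum_n a_n x^n.
y''(x) has coefficient (n+2)(n+1) a_{n+2} at x^n;
-4 x y'(x) has coefficient -4 n a_n at x^n (shift);
-5 y(x) has coefficient -5 a_n at x^n.
Matching x^n: (n+2)(n+1) a_{n+2} + (-4n - 5) a_n = 0.
Thus a_{n+2} = (4n + 5) / ((n+1)(n+2)) * a_n.

Check with a_0 = 1, a_1 = 0 (apply the recurrence for n = 0, 1, 2, 3): a_0 = 1, a_1 = 0, a_2 = 5/2, a_3 = 0, a_4 = 65/24, a_5 = 0.

a_(n+2) = (4n + 5) / ((n+1)(n+2)) * a_n; check: a_0 = 1, a_1 = 0, a_2 = 5/2, a_3 = 0, a_4 = 65/24, a_5 = 0


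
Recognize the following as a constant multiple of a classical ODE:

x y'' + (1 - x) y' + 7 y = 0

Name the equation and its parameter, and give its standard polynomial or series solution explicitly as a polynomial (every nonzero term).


The equation is already in a standard form:  x y'' + (1 - x) y' + 7 y = 0.
This matches the Laguerre equation x y'' + (1 - x) y' + n y = 0 with n = 7; the polynomial solution is L_7(x).
With y = sum_k a_k x^k, matching x^k gives (k+1)k a_{k+1} + (k+1) a_{k+1} - k a_k + n a_k = 0, i.e. (k+1)^2 a_{k+1} = (k - n) a_k = (k - 7) a_k. The right side vanishes at k = 7, so the series terminates at degree 7.
Standard normalization L_n(0) = 1 gives a_0 = 1. Work upward with a_{k+1} = (k - 7) a_k / (k+1)^2:
  a_1 = (0 - 7)(1) / 1^2 = -7/1 = -7
  a_2 = (1 - 7)(-7) / 2^2 = 42/4 = 21/2
  a_3 = (2 - 7)(21/2) / 3^2 = (-105/2)/9 = -35/6
  a_4 = (3 - 7)(-35/6) / 4^2 = (70/3)/16 = 35/24
  a_5 = (4 - 7)(35/24) / 5^2 = (-35/8)/25 = -7/40
  a_6 = (5 - 7)(-7/40) / 6^2 = (7/20)/36 = 7/720
  a_7 = (6 - 7)(7/720) / 7^2 = (-7/720)/49 = -1/5040
Hence L_7(x) = -x^7/5040 + 7 x^6/720 - 7 x^5/40 + 35 x^4/24 - 35 x^3/6 + 21 x^2/2 - 7 x + 1.

L_7(x); series = -x^7/5040 + 7 x^6/720 - 7 x^5/40 + 35 x^4/24 - 35 x^3/6 + 21 x^2/2 - 7 x + 1


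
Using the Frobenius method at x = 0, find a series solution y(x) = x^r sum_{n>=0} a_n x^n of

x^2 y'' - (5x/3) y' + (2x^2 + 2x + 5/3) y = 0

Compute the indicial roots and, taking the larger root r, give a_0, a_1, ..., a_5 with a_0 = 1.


Write in Frobenius form y'' + (p(x)/x) y' + (q(x)/x^2) y = 0:
  p(x) = -5/3,  q(x) = 2x^2 + 2x + 5/3.
Indicial equation: r(r-1) + (-5/3) r + (5/3) = 0 -> roots r_1 = 5/3, r_2 = 1.
Take r = r_1 = 5/3. Let y(x) = x^r sum_{n>=0} a_n x^n with a_0 = 1.
Substitute y = x^r sum a_n x^n and match x^{r+n}. The recurrence is
  D(n) a_n + 2 a_{n-1} + 2 a_{n-2} = 0,  where D(n) = (r+n)(r+n-1) + (-5/3)(r+n) + (5/3).
  a_n = [-2 a_{n-1} - 2 a_{n-2}] / D(n).
Since the indicial polynomial factors as (r - r_1)(r - r_2), D(n) = (r_1 + n - r_1)(r_1 + n - r_2) = n(n + 2/3).
Evaluating step by step (a_0 = 1):
  n = 1: D(1) = 1(1 + 2/3) = 5/3; numerator = -2(1) = -2; a_1 = (-2)/(5/3) = -6/5
  n = 2: D(2) = 2(2 + 2/3) = 16/3; numerator = -2(-6/5) - 2(1) = 2/5; a_2 = (2/5)/(16/3) = 3/40
  n = 3: D(3) = 3(3 + 2/3) = 11; numerator = -2(3/40) - 2(-6/5) = 9/4; a_3 = (9/4)/(11) = 9/44
  n = 4: D(4) = 4(4 + 2/3) = 56/3; numerator = -2(9/44) - 2(3/40) = -123/220; a_4 = (-123/220)/(56/3) = -369/12320
  n = 5: D(5) = 5(5 + 2/3) = 85/3; numerator = -2(-369/12320) - 2(9/44) = -2151/6160; a_5 = (-2151/6160)/(85/3) = -6453/523600

r = 5/3; a_0 = 1; a_1 = -6/5; a_2 = 3/40; a_3 = 9/44; a_4 = -369/12320; a_5 = -6453/523600


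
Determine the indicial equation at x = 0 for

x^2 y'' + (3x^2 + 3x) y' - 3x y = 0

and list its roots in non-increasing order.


Divide by x^2 to reach normal form y'' + P_1(x) y' + P_2(x) y = 0 with P_1(x) = 3 + 3/x and P_2(x) = -3/x.
x = 0 is a singular point because the y'-coefficient 3 + 3/x has a pole at x = 0 and the y-coefficient -3/x has a pole at x = 0.
It is a regular singular point because x P_1(x) = p(x) = 3x + 3 and x^2 P_2(x) = q(x) = -3x are polynomials, hence analytic at x = 0.
p(0) = 3,  q(0) = 0.
Indicial equation: r(r-1) + p(0) r + q(0) = 0, i.e. r^2 + (p(0) - 1) r + q(0) = 0, i.e. r^2 + 2 r = 0.
Discriminant: (2)^2 - 4(0) = 4, so r = (-2 ± 2)/2.
Solving: r_1 = 0, r_2 = -2.

indicial: r^2 + 2 r = 0; roots r_1 = 0, r_2 = -2


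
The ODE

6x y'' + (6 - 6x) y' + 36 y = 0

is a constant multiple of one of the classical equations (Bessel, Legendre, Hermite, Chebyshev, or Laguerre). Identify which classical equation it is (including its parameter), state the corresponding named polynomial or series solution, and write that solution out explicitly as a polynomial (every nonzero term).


All three coefficients share the factor 6; dividing through by 6 gives  x y'' + (1 - x) y' + 6 y = 0.
This matches the Laguerre equation x y'' + (1 - x) y' + n y = 0 with n = 6; the polynomial solution is L_6(x).
With y = sum_k a_k x^k, matching x^k gives (k+1)k a_{k+1} + (k+1) a_{k+1} - k a_k + n a_k = 0, i.e. (k+1)^2 a_{k+1} = (k - n) a_k = (k - 6) a_k. The right side vanishes at k = 6, so the series terminates at degree 6.
Standard normalization L_n(0) = 1 gives a_0 = 1. Work upward with a_{k+1} = (k - 6) a_k / (k+1)^2:
  a_1 = (0 - 6)(1) / 1^2 = -6/1 = -6
  a_2 = (1 - 6)(-6) / 2^2 = 30/4 = 15/2
  a_3 = (2 - 6)(15/2) / 3^2 = -30/9 = -10/3
  a_4 = (3 - 6)(-10/3) / 4^2 = 10/16 = 5/8
  a_5 = (4 - 6)(5/8) / 5^2 = (-5/4)/25 = -1/20
  a_6 = (5 - 6)(-1/20) / 6^2 = (1/20)/36 = 1/720
Hence L_6(x) = x^6/720 - x^5/20 + 5 x^4/8 - 10 x^3/3 + 15 x^2/2 - 6 x + 1.

L_6(x); series = x^6/720 - x^5/20 + 5 x^4/8 - 10 x^3/3 + 15 x^2/2 - 6 x + 1


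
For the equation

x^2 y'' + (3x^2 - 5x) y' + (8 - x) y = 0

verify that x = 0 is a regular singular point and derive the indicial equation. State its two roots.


Divide by x^2 to reach normal form y'' + P_1(x) y' + P_2(x) y = 0 with P_1(x) = 3 - 5/x and P_2(x) = -1/x + 8/x^2.
x = 0 is a singular point because the y'-coefficient 3 - 5/x has a pole at x = 0 and the y-coefficient -1/x + 8/x^2 has a pole at x = 0.
It is a regular singular point because x P_1(x) = p(x) = 3x - 5 and x^2 P_2(x) = q(x) = 8 - x are polynomials, hence analytic at x = 0.
p(0) = -5,  q(0) = 8.
Indicial equation: r(r-1) + p(0) r + q(0) = 0, i.e. r^2 + (p(0) - 1) r + q(0) = 0, i.e. r^2 - 6 r + 8 = 0.
Discriminant: (-6)^2 - 4(8) = 4, so r = (6 ± 2)/2.
Solving: r_1 = 4, r_2 = 2.

indicial: r^2 - 6 r + 8 = 0; roots r_1 = 4, r_2 = 2


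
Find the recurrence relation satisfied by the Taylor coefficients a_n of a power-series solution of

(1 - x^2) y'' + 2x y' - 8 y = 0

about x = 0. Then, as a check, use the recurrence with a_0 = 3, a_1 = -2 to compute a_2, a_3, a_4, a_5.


Substitute y = sum_n a_n x^n.
(1 - 1 x^2) y'' contributes (n+2)(n+1) a_{n+2} - n(n-1) a_n at x^n.
2 x y'(x) contributes 2 n a_n at x^n.
-8 y(x) contributes -8 a_n at x^n.
Matching x^n: (n+2)(n+1) a_{n+2} + (-n(n-1) + 2 n - 8) a_n = 0.
Thus a_{n+2} = (n(n-1) - 2 n + 8) / ((n+1)(n+2)) * a_n.

Check with a_0 = 3, a_1 = -2 (apply the recurrence for n = 0, 1, 2, 3): a_0 = 3, a_1 = -2, a_2 = 12, a_3 = -2, a_4 = 6, a_5 = -4/5.

a_(n+2) = (n(n-1) - 2 n + 8) / ((n+1)(n+2)) * a_n; check: a_0 = 3, a_1 = -2, a_2 = 12, a_3 = -2, a_4 = 6, a_5 = -4/5


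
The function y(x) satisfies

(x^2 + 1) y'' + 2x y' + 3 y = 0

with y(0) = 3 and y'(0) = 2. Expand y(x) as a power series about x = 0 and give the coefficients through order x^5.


Ansatz: y(x) = sum_{n>=0} a_n x^n, so y'(x) = sum_{n>=1} n a_n x^(n-1) and y''(x) = sum_{n>=2} n(n-1) a_n x^(n-2).
Substitute into P(x) y'' + Q(x) y' + R(x) y = 0 with P(x) = x^2 + 1, Q(x) = 2x, R(x) = 3, and match powers of x.
Initial conditions: a_0 = 3, a_1 = 2.
Setting the coefficient of each power of x to zero and solving order by order (substituting the coefficients already found):
  x^0: 2 a_2 + 3 a_0 = 0  ->  2 a_2 = -3 a_0 = -9  ->  a_2 = -9/2
  x^1: 6 a_3 + 5 a_1 = 0  ->  6 a_3 = -5 a_1 = -10  ->  a_3 = -5/3
  x^2: 12 a_4 + 9 a_2 = 0  ->  12 a_4 = -9 a_2 = 81/2  ->  a_4 = 27/8
  x^3: 20 a_5 + 15 a_3 = 0  ->  20 a_5 = -15 a_3 = 25  ->  a_5 = 5/4
Truncated series: y(x) = 3 + 2 x - (9/2) x^2 - (5/3) x^3 + (27/8) x^4 + (5/4) x^5 + O(x^6).

a_0 = 3; a_1 = 2; a_2 = -9/2; a_3 = -5/3; a_4 = 27/8; a_5 = 5/4


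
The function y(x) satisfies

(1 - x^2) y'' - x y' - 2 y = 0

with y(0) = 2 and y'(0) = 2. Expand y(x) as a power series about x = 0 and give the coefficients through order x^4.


Ansatz: y(x) = sum_{n>=0} a_n x^n, so y'(x) = sum_{n>=1} n a_n x^(n-1) and y''(x) = sum_{n>=2} n(n-1) a_n x^(n-2).
Substitute into P(x) y'' + Q(x) y' + R(x) y = 0 with P(x) = 1 - x^2, Q(x) = -x, R(x) = -2, and match powers of x.
Initial conditions: a_0 = 2, a_1 = 2.
Setting the coefficient of each power of x to zero and solving order by order (substituting the coefficients already found):
  x^0: 2 a_2 - 2 a_0 = 0  ->  2 a_2 = 2 a_0 = 4  ->  a_2 = 2
  x^1: 6 a_3 - 3 a_1 = 0  ->  6 a_3 = 3 a_1 = 6  ->  a_3 = 1
  x^2: 12 a_4 - 6 a_2 = 0  ->  12 a_4 = 6 a_2 = 12  ->  a_4 = 1
Truncated series: y(x) = 2 + 2 x + 2 x^2 + x^3 + x^4 + O(x^5).

a_0 = 2; a_1 = 2; a_2 = 2; a_3 = 1; a_4 = 1


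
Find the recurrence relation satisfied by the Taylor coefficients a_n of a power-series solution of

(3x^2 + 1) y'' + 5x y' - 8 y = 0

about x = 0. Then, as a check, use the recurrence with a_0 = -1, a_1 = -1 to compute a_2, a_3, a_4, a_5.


Substitute y = sum_n a_n x^n.
(1 + 3 x^2) y'' contributes (n+2)(n+1) a_{n+2} + 3 n(n-1) a_n at x^n.
5 x y'(x) contributes 5 n a_n at x^n.
-8 y(x) contributes -8 a_n at x^n.
Matching x^n: (n+2)(n+1) a_{n+2} + (3 n(n-1) + 5 n - 8) a_n = 0.
Thus a_{n+2} = (-3 n(n-1) - 5 n + 8) / ((n+1)(n+2)) * a_n.

Check with a_0 = -1, a_1 = -1 (apply the recurrence for n = 0, 1, 2, 3): a_0 = -1, a_1 = -1, a_2 = -4, a_3 = -1/2, a_4 = 8/3, a_5 = 5/8.

a_(n+2) = (-3 n(n-1) - 5 n + 8) / ((n+1)(n+2)) * a_n; check: a_0 = -1, a_1 = -1, a_2 = -4, a_3 = -1/2, a_4 = 8/3, a_5 = 5/8


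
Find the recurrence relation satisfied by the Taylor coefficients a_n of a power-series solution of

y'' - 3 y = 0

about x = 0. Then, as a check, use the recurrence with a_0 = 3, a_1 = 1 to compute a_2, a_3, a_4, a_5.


Substitute y = sum_n a_n x^n into y'' + (const) y = 0.
y''(x) = sum_{n>=0} (n+2)(n+1) a_{n+2} x^n.
The ODE becomes sum_n [(n+2)(n+1) a_{n+2} - 3 a_n] x^n = 0.
Setting each coefficient to zero gives the recurrence:
  (n+2)(n+1) a_{n+2} - 3 a_n = 0,
  a_{n+2} = 3 / ((n+1)(n+2)) a_n.

Check with a_0 = 3, a_1 = 1 (apply the recurrence for n = 0, 1, 2, 3): a_0 = 3, a_1 = 1, a_2 = 9/2, a_3 = 1/2, a_4 = 9/8, a_5 = 3/40.

a_{n+2} = 3/((n+1)(n+2)) * a_n; check: a_0 = 3, a_1 = 1, a_2 = 9/2, a_3 = 1/2, a_4 = 9/8, a_5 = 3/40


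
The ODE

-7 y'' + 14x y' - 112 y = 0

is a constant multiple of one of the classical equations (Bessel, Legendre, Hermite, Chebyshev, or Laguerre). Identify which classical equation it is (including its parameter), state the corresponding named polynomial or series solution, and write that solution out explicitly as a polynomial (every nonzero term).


All three coefficients share the factor -7; dividing through by -7 gives  y'' - 2x y' + 16 y = 0.
This matches the Hermite equation y'' - 2x y' + 2n y = 0 with 2n = 16, so n = 8; the polynomial solution is H_8(x).
With y = sum_k a_k x^k, matching x^k gives (k+2)(k+1) a_{k+2} = 2(k - n) a_k = 2(k - 8) a_k. The right side vanishes at k = 8, so the series with the parity of 8 terminates at degree 8.
Standard normalization: leading coefficient of H_n is 2^n, so a_8 = 2^8 = 256. Work downward with a_k = (k+1)(k+2) a_{k+2} / (2(k - n)):
  a_6 = (7)(8)(256) / (2(6 - 8)) = 14336/(-4) = -3584
  a_4 = (5)(6)(-3584) / (2(4 - 8)) = -107520/(-8) = 13440
  a_2 = (3)(4)(13440) / (2(2 - 8)) = 161280/(-12) = -13440
  a_0 = (1)(2)(-13440) / (2(0 - 8)) = -26880/(-16) = 1680
Hence H_8(x) = 256 x^8 - 3584 x^6 + 13440 x^4 - 13440 x^2 + 1680.

H_8(x); series = 256 x^8 - 3584 x^6 + 13440 x^4 - 13440 x^2 + 1680


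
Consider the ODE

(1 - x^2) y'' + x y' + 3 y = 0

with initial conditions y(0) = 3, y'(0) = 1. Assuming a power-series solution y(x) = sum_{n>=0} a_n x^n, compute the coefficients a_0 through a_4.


Ansatz: y(x) = sum_{n>=0} a_n x^n, so y'(x) = sum_{n>=1} n a_n x^(n-1) and y''(x) = sum_{n>=2} n(n-1) a_n x^(n-2).
Substitute into P(x) y'' + Q(x) y' + R(x) y = 0 with P(x) = 1 - x^2, Q(x) = x, R(x) = 3, and match powers of x.
Initial conditions: a_0 = 3, a_1 = 1.
Setting the coefficient of each power of x to zero and solving order by order (substituting the coefficients already found):
  x^0: 2 a_2 + 3 a_0 = 0  ->  2 a_2 = -3 a_0 = -9  ->  a_2 = -9/2
  x^1: 6 a_3 + 4 a_1 = 0  ->  6 a_3 = -4 a_1 = -4  ->  a_3 = -2/3
  x^2: 12 a_4 + 3 a_2 = 0  ->  12 a_4 = -3 a_2 = 27/2  ->  a_4 = 9/8
Truncated series: y(x) = 3 + x - (9/2) x^2 - (2/3) x^3 + (9/8) x^4 + O(x^5).

a_0 = 3; a_1 = 1; a_2 = -9/2; a_3 = -2/3; a_4 = 9/8


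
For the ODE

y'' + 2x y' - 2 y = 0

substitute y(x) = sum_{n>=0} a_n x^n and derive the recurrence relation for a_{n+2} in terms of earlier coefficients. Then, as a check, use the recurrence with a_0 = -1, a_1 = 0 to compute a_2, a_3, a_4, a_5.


Substitute y = sum_n a_n x^n.
y''(x) has coefficient (n+2)(n+1) a_{n+2} at x^n;
2 x y'(x) has coefficient 2 n a_n at x^n (shift);
-2 y(x) has coefficient -2 a_n at x^n.
Matching x^n: (n+2)(n+1) a_{n+2} + (2n - 2) a_n = 0.
Thus a_{n+2} = (-2n + 2) / ((n+1)(n+2)) * a_n.

Check with a_0 = -1, a_1 = 0 (apply the recurrence for n = 0, 1, 2, 3): a_0 = -1, a_1 = 0, a_2 = -1, a_3 = 0, a_4 = 1/6, a_5 = 0.

a_(n+2) = (-2n + 2) / ((n+1)(n+2)) * a_n; check: a_0 = -1, a_1 = 0, a_2 = -1, a_3 = 0, a_4 = 1/6, a_5 = 0


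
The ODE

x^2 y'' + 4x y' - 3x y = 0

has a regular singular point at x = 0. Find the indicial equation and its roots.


Divide by x^2 to reach normal form y'' + P_1(x) y' + P_2(x) y = 0 with P_1(x) = 4/x and P_2(x) = -3/x.
x = 0 is a singular point because the y'-coefficient 4/x has a pole at x = 0 and the y-coefficient -3/x has a pole at x = 0.
It is a regular singular point because x P_1(x) = p(x) = 4 and x^2 P_2(x) = q(x) = -3x are polynomials, hence analytic at x = 0.
p(0) = 4,  q(0) = 0.
Indicial equation: r(r-1) + p(0) r + q(0) = 0, i.e. r^2 + (p(0) - 1) r + q(0) = 0, i.e. r^2 + 3 r = 0.
Discriminant: (3)^2 - 4(0) = 9, so r = (-3 ± 3)/2.
Solving: r_1 = 0, r_2 = -3.

indicial: r^2 + 3 r = 0; roots r_1 = 0, r_2 = -3


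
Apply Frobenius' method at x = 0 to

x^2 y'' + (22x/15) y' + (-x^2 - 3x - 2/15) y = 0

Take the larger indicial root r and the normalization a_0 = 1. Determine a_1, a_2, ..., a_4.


Write in Frobenius form y'' + (p(x)/x) y' + (q(x)/x^2) y = 0:
  p(x) = 22/15,  q(x) = -x^2 - 3x - 2/15.
Indicial equation: r(r-1) + (22/15) r + (-2/15) = 0 -> roots r_1 = 1/5, r_2 = -2/3.
Take r = r_1 = 1/5. Let y(x) = x^r sum_{n>=0} a_n x^n with a_0 = 1.
Substitute y = x^r sum a_n x^n and match x^{r+n}. The recurrence is
  D(n) a_n - 3 a_{n-1} - 1 a_{n-2} = 0,  where D(n) = (r+n)(r+n-1) + (22/15)(r+n) + (-2/15).
  a_n = [3 a_{n-1} + 1 a_{n-2}] / D(n).
Since the indicial polynomial factors as (r - r_1)(r - r_2), D(n) = (r_1 + n - r_1)(r_1 + n - r_2) = n(n + 13/15).
Evaluating step by step (a_0 = 1):
  n = 1: D(1) = 1(1 + 13/15) = 28/15; numerator = 3(1) = 3; a_1 = (3)/(28/15) = 45/28
  n = 2: D(2) = 2(2 + 13/15) = 86/15; numerator = 3(45/28) + 1(1) = 163/28; a_2 = (163/28)/(86/15) = 2445/2408
  n = 3: D(3) = 3(3 + 13/15) = 58/5; numerator = 3(2445/2408) + 1(45/28) = 11205/2408; a_3 = (11205/2408)/(58/5) = 56025/139664
  n = 4: D(4) = 4(4 + 13/15) = 292/15; numerator = 3(56025/139664) + 1(2445/2408) = 309885/139664; a_4 = (309885/139664)/(292/15) = 63675/558656

r = 1/5; a_0 = 1; a_1 = 45/28; a_2 = 2445/2408; a_3 = 56025/139664; a_4 = 63675/558656


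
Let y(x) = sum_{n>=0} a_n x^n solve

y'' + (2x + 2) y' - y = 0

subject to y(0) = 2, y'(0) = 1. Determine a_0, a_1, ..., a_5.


Ansatz: y(x) = sum_{n>=0} a_n x^n, so y'(x) = sum_{n>=1} n a_n x^(n-1) and y''(x) = sum_{n>=2} n(n-1) a_n x^(n-2).
Substitute into P(x) y'' + Q(x) y' + R(x) y = 0 with P(x) = 1, Q(x) = 2x + 2, R(x) = -1, and match powers of x.
Initial conditions: a_0 = 2, a_1 = 1.
Setting the coefficient of each power of x to zero and solving order by order (substituting the coefficients already found):
  x^0: 2 a_2 + 2 a_1 - a_0 = 0  ->  2 a_2 = -2 a_1 + a_0 = 0  ->  a_2 = 0
  x^1: 6 a_3 + 4 a_2 + a_1 = 0  ->  6 a_3 = -4 a_2 - a_1 = -1  ->  a_3 = -1/6
  x^2: 12 a_4 + 6 a_3 + 3 a_2 = 0  ->  12 a_4 = -6 a_3 - 3 a_2 = 1  ->  a_4 = 1/12
  x^3: 20 a_5 + 8 a_4 + 5 a_3 = 0  ->  20 a_5 = -8 a_4 - 5 a_3 = 1/6  ->  a_5 = 1/120
Truncated series: y(x) = 2 + x - (1/6) x^3 + (1/12) x^4 + (1/120) x^5 + O(x^6).

a_0 = 2; a_1 = 1; a_2 = 0; a_3 = -1/6; a_4 = 1/12; a_5 = 1/120


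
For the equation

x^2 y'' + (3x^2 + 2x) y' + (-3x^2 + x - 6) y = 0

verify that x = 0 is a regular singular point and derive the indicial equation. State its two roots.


Divide by x^2 to reach normal form y'' + P_1(x) y' + P_2(x) y = 0 with P_1(x) = 3 + 2/x and P_2(x) = -3 + 1/x - 6/x^2.
x = 0 is a singular point because the y'-coefficient 3 + 2/x has a pole at x = 0 and the y-coefficient -3 + 1/x - 6/x^2 has a pole at x = 0.
It is a regular singular point because x P_1(x) = p(x) = 3x + 2 and x^2 P_2(x) = q(x) = -3x^2 + x - 6 are polynomials, hence analytic at x = 0.
p(0) = 2,  q(0) = -6.
Indicial equation: r(r-1) + p(0) r + q(0) = 0, i.e. r^2 + (p(0) - 1) r + q(0) = 0, i.e. r^2 + 1 r - 6 = 0.
Discriminant: (1)^2 - 4(-6) = 25, so r = (-1 ± 5)/2.
Solving: r_1 = 2, r_2 = -3.

indicial: r^2 + 1 r - 6 = 0; roots r_1 = 2, r_2 = -3


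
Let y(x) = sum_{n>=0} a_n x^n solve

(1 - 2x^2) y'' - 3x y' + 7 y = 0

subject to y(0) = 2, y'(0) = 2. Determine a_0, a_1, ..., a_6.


Ansatz: y(x) = sum_{n>=0} a_n x^n, so y'(x) = sum_{n>=1} n a_n x^(n-1) and y''(x) = sum_{n>=2} n(n-1) a_n x^(n-2).
Substitute into P(x) y'' + Q(x) y' + R(x) y = 0 with P(x) = 1 - 2x^2, Q(x) = -3x, R(x) = 7, and match powers of x.
Initial conditions: a_0 = 2, a_1 = 2.
Setting the coefficient of each power of x to zero and solving order by order (substituting the coefficients already found):
  x^0: 2 a_2 + 7 a_0 = 0  ->  2 a_2 = -7 a_0 = -14  ->  a_2 = -7
  x^1: 6 a_3 + 4 a_1 = 0  ->  6 a_3 = -4 a_1 = -8  ->  a_3 = -4/3
  x^2: 12 a_4 - 3 a_2 = 0  ->  12 a_4 = 3 a_2 = -21  ->  a_4 = -7/4
  x^3: 20 a_5 - 14 a_3 = 0  ->  20 a_5 = 14 a_3 = -56/3  ->  a_5 = -14/15
  x^4: 30 a_6 - 29 a_4 = 0  ->  30 a_6 = 29 a_4 = -203/4  ->  a_6 = -203/120
Truncated series: y(x) = 2 + 2 x - 7 x^2 - (4/3) x^3 - (7/4) x^4 - (14/15) x^5 - (203/120) x^6 + O(x^7).

a_0 = 2; a_1 = 2; a_2 = -7; a_3 = -4/3; a_4 = -7/4; a_5 = -14/15; a_6 = -203/120


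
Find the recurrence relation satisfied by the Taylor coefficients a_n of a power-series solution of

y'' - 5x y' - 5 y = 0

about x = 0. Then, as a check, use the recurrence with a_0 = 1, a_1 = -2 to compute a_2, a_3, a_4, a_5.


Substitute y = sum_n a_n x^n.
y''(x) has coefficient (n+2)(n+1) a_{n+2} at x^n;
-5 x y'(x) has coefficient -5 n a_n at x^n (shift);
-5 y(x) has coefficient -5 a_n at x^n.
Matching x^n: (n+2)(n+1) a_{n+2} + (-5n - 5) a_n = 0.
Thus a_{n+2} = (5n + 5) / ((n+1)(n+2)) * a_n.

Check with a_0 = 1, a_1 = -2 (apply the recurrence for n = 0, 1, 2, 3): a_0 = 1, a_1 = -2, a_2 = 5/2, a_3 = -10/3, a_4 = 25/8, a_5 = -10/3.

a_(n+2) = (5n + 5) / ((n+1)(n+2)) * a_n; check: a_0 = 1, a_1 = -2, a_2 = 5/2, a_3 = -10/3, a_4 = 25/8, a_5 = -10/3


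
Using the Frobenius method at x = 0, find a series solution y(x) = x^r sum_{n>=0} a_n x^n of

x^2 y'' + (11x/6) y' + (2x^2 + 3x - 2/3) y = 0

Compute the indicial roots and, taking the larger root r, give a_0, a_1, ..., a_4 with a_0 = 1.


Write in Frobenius form y'' + (p(x)/x) y' + (q(x)/x^2) y = 0:
  p(x) = 11/6,  q(x) = 2x^2 + 3x - 2/3.
Indicial equation: r(r-1) + (11/6) r + (-2/3) = 0 -> roots r_1 = 1/2, r_2 = -4/3.
Take r = r_1 = 1/2. Let y(x) = x^r sum_{n>=0} a_n x^n with a_0 = 1.
Substitute y = x^r sum a_n x^n and match x^{r+n}. The recurrence is
  D(n) a_n + 3 a_{n-1} + 2 a_{n-2} = 0,  where D(n) = (r+n)(r+n-1) + (11/6)(r+n) + (-2/3).
  a_n = [-3 a_{n-1} - 2 a_{n-2}] / D(n).
Since the indicial polynomial factors as (r - r_1)(r - r_2), D(n) = (r_1 + n - r_1)(r_1 + n - r_2) = n(n + 11/6).
Evaluating step by step (a_0 = 1):
  n = 1: D(1) = 1(1 + 11/6) = 17/6; numerator = -3(1) = -3; a_1 = (-3)/(17/6) = -18/17
  n = 2: D(2) = 2(2 + 11/6) = 23/3; numerator = -3(-18/17) - 2(1) = 20/17; a_2 = (20/17)/(23/3) = 60/391
  n = 3: D(3) = 3(3 + 11/6) = 29/2; numerator = -3(60/391) - 2(-18/17) = 648/391; a_3 = (648/391)/(29/2) = 1296/11339
  n = 4: D(4) = 4(4 + 11/6) = 70/3; numerator = -3(1296/11339) - 2(60/391) = -7368/11339; a_4 = (-7368/11339)/(70/3) = -11052/396865

r = 1/2; a_0 = 1; a_1 = -18/17; a_2 = 60/391; a_3 = 1296/11339; a_4 = -11052/396865


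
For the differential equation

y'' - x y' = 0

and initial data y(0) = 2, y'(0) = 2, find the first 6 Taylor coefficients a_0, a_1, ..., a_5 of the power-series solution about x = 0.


Ansatz: y(x) = sum_{n>=0} a_n x^n, so y'(x) = sum_{n>=1} n a_n x^(n-1) and y''(x) = sum_{n>=2} n(n-1) a_n x^(n-2).
Substitute into P(x) y'' + Q(x) y' + R(x) y = 0 with P(x) = 1, Q(x) = -x, R(x) = 0, and match powers of x.
Initial conditions: a_0 = 2, a_1 = 2.
Setting the coefficient of each power of x to zero and solving order by order (substituting the coefficients already found):
  x^0: 2 a_2 = 0  ->  a_2 = 0
  x^1: 6 a_3 - a_1 = 0  ->  6 a_3 = a_1 = 2  ->  a_3 = 1/3
  x^2: 12 a_4 - 2 a_2 = 0  ->  12 a_4 = 2 a_2 = 0  ->  a_4 = 0
  x^3: 20 a_5 - 3 a_3 = 0  ->  20 a_5 = 3 a_3 = 1  ->  a_5 = 1/20
Truncated series: y(x) = 2 + 2 x + (1/3) x^3 + (1/20) x^5 + O(x^6).

a_0 = 2; a_1 = 2; a_2 = 0; a_3 = 1/3; a_4 = 0; a_5 = 1/20


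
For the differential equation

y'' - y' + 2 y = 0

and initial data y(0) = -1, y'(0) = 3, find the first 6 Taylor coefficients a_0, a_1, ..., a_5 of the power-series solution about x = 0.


Ansatz: y(x) = sum_{n>=0} a_n x^n, so y'(x) = sum_{n>=1} n a_n x^(n-1) and y''(x) = sum_{n>=2} n(n-1) a_n x^(n-2).
Substitute into P(x) y'' + Q(x) y' + R(x) y = 0 with P(x) = 1, Q(x) = -1, R(x) = 2, and match powers of x.
Initial conditions: a_0 = -1, a_1 = 3.
Setting the coefficient of each power of x to zero and solving order by order (substituting the coefficients already found):
  x^0: 2 a_2 - a_1 + 2 a_0 = 0  ->  2 a_2 = a_1 - 2 a_0 = 5  ->  a_2 = 5/2
  x^1: 6 a_3 - 2 a_2 + 2 a_1 = 0  ->  6 a_3 = 2 a_2 - 2 a_1 = -1  ->  a_3 = -1/6
  x^2: 12 a_4 - 3 a_3 + 2 a_2 = 0  ->  12 a_4 = 3 a_3 - 2 a_2 = -11/2  ->  a_4 = -11/24
  x^3: 20 a_5 - 4 a_4 + 2 a_3 = 0  ->  20 a_5 = 4 a_4 - 2 a_3 = -3/2  ->  a_5 = -3/40
Truncated series: y(x) = -1 + 3 x + (5/2) x^2 - (1/6) x^3 - (11/24) x^4 - (3/40) x^5 + O(x^6).

a_0 = -1; a_1 = 3; a_2 = 5/2; a_3 = -1/6; a_4 = -11/24; a_5 = -3/40


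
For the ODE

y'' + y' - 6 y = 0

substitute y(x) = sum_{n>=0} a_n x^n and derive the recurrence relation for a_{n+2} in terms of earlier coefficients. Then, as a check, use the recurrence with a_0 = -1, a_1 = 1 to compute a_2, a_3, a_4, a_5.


Substitute y = sum_n a_n x^n.
y''(x) has coefficient (n+2)(n+1) a_{n+2} at x^n;
y'(x) has coefficient (n+1) a_{n+1} at x^n;
-6 y(x) has coefficient -6 a_n at x^n.
Matching x^n: (n+2)(n+1) a_{n+2} + (n+1) a_{n+1} - 6 a_n = 0.
Thus a_{n+2} = [-(n+1) a_{n+1} + 6 a_n] / ((n+1)(n+2)).

Check with a_0 = -1, a_1 = 1 (apply the recurrence for n = 0, 1, 2, 3): a_0 = -1, a_1 = 1, a_2 = -7/2, a_3 = 13/6, a_4 = -55/24, a_5 = 133/120.

a_(n+2) = [-(n+1) a_(n+1) + 6 a_n] / ((n+1)(n+2)); check: a_0 = -1, a_1 = 1, a_2 = -7/2, a_3 = 13/6, a_4 = -55/24, a_5 = 133/120
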